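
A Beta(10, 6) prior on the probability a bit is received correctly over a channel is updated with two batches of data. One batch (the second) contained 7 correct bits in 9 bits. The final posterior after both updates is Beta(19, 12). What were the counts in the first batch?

2 correct bits and 4 errors

Because Beta–binomial updating is additive in the counts, the combined data contributed (α_post−α_prior, β_post−β_prior) successes and failures.
Total across both batches: 19−10=9 correct bits, 12−6=6 errors.
Subtract the second batch: 9−7=2 correct bits and 6−2=4 errors.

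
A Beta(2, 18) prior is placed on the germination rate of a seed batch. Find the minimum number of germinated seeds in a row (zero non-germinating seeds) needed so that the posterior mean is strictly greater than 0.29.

k = 6

After k germinated seeds and 0 non-germinating seeds the posterior is Beta(2+k, 18), with mean (2+k)/(2+18+k).
Set (2+k)/(20+k) > 0.29 and solve: k > (0.29·20 − 2)/(1 − 0.29) = 5.352.
The smallest integer exceeding 5.352 is 6, and checking k=6: (8)/(26) = 0.3077 > 0.29.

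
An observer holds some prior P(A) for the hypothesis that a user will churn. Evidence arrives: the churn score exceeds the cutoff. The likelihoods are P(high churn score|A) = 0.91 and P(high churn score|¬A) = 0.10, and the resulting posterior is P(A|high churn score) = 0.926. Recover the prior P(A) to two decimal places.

In odds form, posterior odds = prior odds × likelihood ratio, so prior odds = posterior odds ÷ LR.
Posterior odds = 0.926/(1−0.926) = 12.5135. LR = 0.91/0.10 = 9.1000.
Prior odds = 12.5135/9.1000 = 1.3751, so P(A) = 1.3751/(1+1.3751) ≈ 0.58.

P(A) = 0.58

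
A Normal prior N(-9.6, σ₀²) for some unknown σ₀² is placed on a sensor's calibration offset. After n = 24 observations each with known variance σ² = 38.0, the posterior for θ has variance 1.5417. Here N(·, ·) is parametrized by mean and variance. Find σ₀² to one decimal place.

For the Normal–Normal model with known σ², precisions add: τ_n = τ₀ + n/σ².
So 1/σ₀² = 1/1.5417 − 24/38.0 = 0.648635 − 0.631579 = 0.017056.
Hence σ₀² = 1/0.017056 ≈ 58.6.

σ₀² = 58.6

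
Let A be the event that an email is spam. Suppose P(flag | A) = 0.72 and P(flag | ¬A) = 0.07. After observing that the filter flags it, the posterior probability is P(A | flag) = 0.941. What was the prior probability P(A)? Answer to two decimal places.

Bayes' rule in odds form gives O(A|E) = O(A)·[P(E|A)/P(E|¬A)], hence O(A) = O(A|E)/LR.
Posterior odds = 0.941/(1−0.941) = 15.9492. LR = 0.72/0.07 = 10.2857.
Prior odds = 15.9492/10.2857 = 1.5506, so P(A) = 1.5506/(1+1.5506) ≈ 0.61.

P(A) = 0.61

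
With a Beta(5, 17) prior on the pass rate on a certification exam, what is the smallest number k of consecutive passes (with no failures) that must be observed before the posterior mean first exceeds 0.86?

k = 100

After k passes and 0 failures the posterior is Beta(5+k, 17), with mean (5+k)/(5+17+k).
Set (5+k)/(22+k) > 0.86 and solve: k > (0.86·22 − 5)/(1 − 0.86) = 99.429.
The smallest integer exceeding 99.429 is 100.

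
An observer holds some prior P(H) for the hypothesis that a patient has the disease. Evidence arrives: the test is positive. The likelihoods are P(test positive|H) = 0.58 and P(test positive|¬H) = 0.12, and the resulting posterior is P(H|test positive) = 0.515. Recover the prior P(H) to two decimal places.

P(H) = 0.18

Bayes' rule in odds form gives O(H|E) = O(H)·[P(E|H)/P(E|¬H)], hence O(H) = O(H|E)/LR.
Posterior odds = 0.515/(1−0.515) = 1.0619. LR = 0.58/0.12 = 4.8333.
Prior odds = 1.0619/4.8333 = 0.2197, so P(H) = 0.2197/(1+0.2197) ≈ 0.18.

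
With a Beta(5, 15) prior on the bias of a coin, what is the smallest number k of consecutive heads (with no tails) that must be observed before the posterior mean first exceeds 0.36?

k = 4

After k heads and 0 tails the posterior is Beta(5+k, 15), with mean (5+k)/(5+15+k).
Set (5+k)/(20+k) > 0.36 and solve: k > (0.36·20 − 5)/(1 − 0.36) = 3.438.
The smallest integer exceeding 3.438 is 4.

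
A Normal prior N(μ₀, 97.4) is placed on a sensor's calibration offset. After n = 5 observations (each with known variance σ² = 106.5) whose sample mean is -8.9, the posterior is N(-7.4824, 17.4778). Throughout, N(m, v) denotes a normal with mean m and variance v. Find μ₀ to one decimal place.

μ₀ = -1.0

The posterior mean is a precision-weighted average: μ_n = (τ₀μ₀ + τ_data·x̄)/(τ₀+τ_data), with τ₀=1/σ₀² and τ_data=n/σ².
Here τ₀ = 1/97.4 = 0.010267 and τ_data = 5/106.5 = 0.046948, so τ_n = 0.057215.
Rearranging for μ₀: μ₀ = (μ_n·τ_n − τ_data·x̄)/τ₀ = (-7.4824·0.057215 − 0.046948·-8.9) / 0.010267 = -0.010268/0.010267 ≈ -1.0.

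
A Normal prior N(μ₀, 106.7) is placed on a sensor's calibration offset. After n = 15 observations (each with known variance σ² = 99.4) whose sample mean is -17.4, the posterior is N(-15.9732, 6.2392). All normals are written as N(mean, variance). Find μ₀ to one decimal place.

μ₀ = 7.0

With known observation variance, the Normal–Normal posterior has precision τ_n = τ₀ + n/σ² and mean μ_n = (τ₀μ₀ + (n/σ²)x̄)/τ_n.
Here τ₀ = 1/106.7 = 0.009372 and τ_data = 15/99.4 = 0.150905, so τ_n = 0.160277.
Rearranging for μ₀: μ₀ = (μ_n·τ_n − τ_data·x̄)/τ₀ = (-15.9732·0.160277 − 0.150905·-17.4) / 0.009372 = 0.065610/0.009372 ≈ 7.0.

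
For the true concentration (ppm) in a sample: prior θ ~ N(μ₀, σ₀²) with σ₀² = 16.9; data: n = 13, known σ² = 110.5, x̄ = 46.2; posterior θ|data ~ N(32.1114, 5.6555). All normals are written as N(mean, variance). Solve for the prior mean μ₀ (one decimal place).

With known observation variance, the Normal–Normal posterior has precision τ_n = τ₀ + n/σ² and mean μ_n = (τ₀μ₀ + (n/σ²)x̄)/τ_n.
Here τ₀ = 1/16.9 = 0.059172 and τ_data = 13/110.5 = 0.117647, so τ_n = 0.176819.
Rearranging for μ₀: μ₀ = (μ_n·τ_n − τ_data·x̄)/τ₀ = (32.1114·0.176819 − 0.117647·46.2) / 0.059172 = 0.242614/0.059172 ≈ 4.1.

μ₀ = 4.1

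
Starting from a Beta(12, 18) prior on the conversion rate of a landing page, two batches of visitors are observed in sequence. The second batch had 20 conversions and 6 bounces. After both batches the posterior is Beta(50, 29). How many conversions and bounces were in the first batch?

18 conversions and 5 bounces

Because Beta–binomial updating is additive in the counts, the combined data contributed (α_post−α_prior, β_post−β_prior) successes and failures.
Total across both batches: 50−12=38 conversions, 29−18=11 bounces.
Subtract the second batch: 38−20=18 conversions and 11−6=5 bounces.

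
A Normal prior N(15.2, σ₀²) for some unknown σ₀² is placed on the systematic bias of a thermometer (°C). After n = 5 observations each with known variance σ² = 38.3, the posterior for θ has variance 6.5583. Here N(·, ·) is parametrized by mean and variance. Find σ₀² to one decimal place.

σ₀² = 45.6

For the Normal–Normal model with known σ², precisions add: τ_n = τ₀ + n/σ².
So 1/σ₀² = 1/6.5583 − 5/38.3 = 0.152479 − 0.130548 = 0.021931.
Hence σ₀² = 1/0.021931 ≈ 45.6.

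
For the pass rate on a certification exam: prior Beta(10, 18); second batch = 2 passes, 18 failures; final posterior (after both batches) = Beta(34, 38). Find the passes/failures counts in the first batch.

22 passes and 2 failures

Because Beta–binomial updating is additive in the counts, the combined data contributed (α_post−α_prior, β_post−β_prior) successes and failures.
Total across both batches: 34−10=24 passes, 38−18=20 failures.
Subtract the second batch: 24−2=22 passes and 20−18=2 failures.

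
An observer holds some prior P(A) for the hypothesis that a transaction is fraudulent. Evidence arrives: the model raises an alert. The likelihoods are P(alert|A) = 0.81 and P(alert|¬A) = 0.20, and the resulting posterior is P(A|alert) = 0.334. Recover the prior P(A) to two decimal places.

In odds form, posterior odds = prior odds × likelihood ratio, so prior odds = posterior odds ÷ LR.
Posterior odds = 0.334/(1−0.334) = 0.5015. LR = 0.81/0.20 = 4.0500.
Prior odds = 0.5015/4.0500 = 0.1238, so P(A) = 0.1238/(1+0.1238) ≈ 0.11.

P(A) = 0.11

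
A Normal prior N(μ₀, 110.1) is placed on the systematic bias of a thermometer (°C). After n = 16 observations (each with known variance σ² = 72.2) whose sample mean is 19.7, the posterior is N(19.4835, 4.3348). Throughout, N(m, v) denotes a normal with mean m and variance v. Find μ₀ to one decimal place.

With known observation variance, the Normal–Normal posterior has precision τ_n = τ₀ + n/σ² and mean μ_n = (τ₀μ₀ + (n/σ²)x̄)/τ_n.
Here τ₀ = 1/110.1 = 0.009083 and τ_data = 16/72.2 = 0.221607, so τ_n = 0.230690.
Rearranging for μ₀: μ₀ = (μ_n·τ_n − τ_data·x̄)/τ₀ = (19.4835·0.230690 − 0.221607·19.7) / 0.009083 = 0.128991/0.009083 ≈ 14.2.

μ₀ = 14.2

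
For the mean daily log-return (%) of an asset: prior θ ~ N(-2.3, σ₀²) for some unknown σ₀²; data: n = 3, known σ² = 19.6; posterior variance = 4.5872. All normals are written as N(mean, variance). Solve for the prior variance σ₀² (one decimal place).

σ₀² = 15.4

Posterior precision equals prior precision plus data precision: 1/σ_n² = 1/σ₀² + n/σ².
So 1/σ₀² = 1/4.5872 − 3/19.6 = 0.217998 − 0.153061 = 0.064937.
Hence σ₀² = 1/0.064937 ≈ 15.4.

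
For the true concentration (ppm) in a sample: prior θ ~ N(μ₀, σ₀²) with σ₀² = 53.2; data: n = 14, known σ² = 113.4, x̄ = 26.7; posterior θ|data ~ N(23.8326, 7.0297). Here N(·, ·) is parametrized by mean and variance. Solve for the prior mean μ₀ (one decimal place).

μ₀ = 5.0

With known observation variance, the Normal–Normal posterior has precision τ_n = τ₀ + n/σ² and mean μ_n = (τ₀μ₀ + (n/σ²)x̄)/τ_n.
Here τ₀ = 1/53.2 = 0.018797 and τ_data = 14/113.4 = 0.123457, so τ_n = 0.142254.
Rearranging for μ₀: μ₀ = (μ_n·τ_n − τ_data·x̄)/τ₀ = (23.8326·0.142254 − 0.123457·26.7) / 0.018797 = 0.093981/0.018797 ≈ 5.0.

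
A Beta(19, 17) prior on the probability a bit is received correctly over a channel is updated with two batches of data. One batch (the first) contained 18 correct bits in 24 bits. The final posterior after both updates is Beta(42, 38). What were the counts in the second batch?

Because Beta–binomial updating is additive in the counts, the combined data contributed (α_post−α_prior, β_post−β_prior) successes and failures.
Total across both batches: 42−19=23 correct bits, 38−17=21 errors.
Subtract the first batch: 23−18=5 correct bits and 21−6=15 errors.

5 correct bits and 15 errors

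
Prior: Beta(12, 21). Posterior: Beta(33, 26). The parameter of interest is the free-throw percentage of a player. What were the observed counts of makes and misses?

Under Beta–binomial conjugacy the posterior parameters are (a+s, b+f).
Match parameters: s=33−12=21, f=26−21=5.

21 makes and 5 misses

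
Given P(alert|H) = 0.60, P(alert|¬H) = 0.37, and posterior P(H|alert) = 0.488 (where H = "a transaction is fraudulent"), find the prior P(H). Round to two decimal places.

In odds form, posterior odds = prior odds × likelihood ratio, so prior odds = posterior odds ÷ LR.
Posterior odds = 0.488/(1−0.488) = 0.9531. LR = 0.60/0.37 = 1.6216.
Prior odds = 0.9531/1.6216 = 0.5878, so P(H) = 0.5878/(1+0.5878) ≈ 0.37.

P(H) = 0.37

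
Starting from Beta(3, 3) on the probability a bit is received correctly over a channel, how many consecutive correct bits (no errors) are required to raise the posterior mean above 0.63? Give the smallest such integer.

After k correct bits and 0 errors the posterior is Beta(3+k, 3), with mean (3+k)/(3+3+k).
Set (3+k)/(6+k) > 0.63 and solve: k > (0.63·6 − 3)/(1 − 0.63) = 2.108.
The smallest integer exceeding 2.108 is 3, and checking k=3: (6)/(9) = 0.6667 > 0.63.

k = 3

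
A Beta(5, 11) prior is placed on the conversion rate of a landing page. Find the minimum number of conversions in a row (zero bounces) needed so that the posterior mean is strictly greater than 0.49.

k = 6

After k conversions and 0 bounces the posterior is Beta(5+k, 11), with mean (5+k)/(5+11+k).
Set (5+k)/(16+k) > 0.49 and solve: k > (0.49·16 − 5)/(1 − 0.49) = 5.569.
The smallest integer exceeding 5.569 is 6, and checking k=6: (11)/(22) = 0.5000 > 0.49.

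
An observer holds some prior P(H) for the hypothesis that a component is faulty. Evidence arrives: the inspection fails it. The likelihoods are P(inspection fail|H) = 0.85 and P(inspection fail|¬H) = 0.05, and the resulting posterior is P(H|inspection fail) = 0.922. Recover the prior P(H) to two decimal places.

P(H) = 0.41

Bayes' rule in odds form gives O(H|E) = O(H)·[P(E|H)/P(E|¬H)], hence O(H) = O(H|E)/LR.
Posterior odds = 0.922/(1−0.922) = 11.8205. LR = 0.85/0.05 = 17.0000.
Prior odds = 11.8205/17.0000 = 0.6953, so P(H) = 0.6953/(1+0.6953) ≈ 0.41.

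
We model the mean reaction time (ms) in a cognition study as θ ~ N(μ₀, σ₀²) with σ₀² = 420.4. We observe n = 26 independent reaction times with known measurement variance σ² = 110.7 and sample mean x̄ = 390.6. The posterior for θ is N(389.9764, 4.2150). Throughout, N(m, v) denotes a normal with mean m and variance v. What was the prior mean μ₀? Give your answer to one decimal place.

μ₀ = 328.4

The posterior mean is a precision-weighted average: μ_n = (τ₀μ₀ + τ_data·x̄)/(τ₀+τ_data), with τ₀=1/σ₀² and τ_data=n/σ².
Here τ₀ = 1/420.4 = 0.002379 and τ_data = 26/110.7 = 0.234869, so τ_n = 0.237248.
Rearranging for μ₀: μ₀ = (μ_n·τ_n − τ_data·x̄)/τ₀ = (389.9764·0.237248 − 0.234869·390.6) / 0.002379 = 0.781290/0.002379 ≈ 328.4.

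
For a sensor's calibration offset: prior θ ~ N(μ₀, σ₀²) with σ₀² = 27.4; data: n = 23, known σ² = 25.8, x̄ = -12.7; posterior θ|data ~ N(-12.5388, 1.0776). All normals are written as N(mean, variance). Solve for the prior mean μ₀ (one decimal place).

μ₀ = -8.6

The posterior mean is a precision-weighted average: μ_n = (τ₀μ₀ + τ_data·x̄)/(τ₀+τ_data), with τ₀=1/σ₀² and τ_data=n/σ².
Here τ₀ = 1/27.4 = 0.036496 and τ_data = 23/25.8 = 0.891473, so τ_n = 0.927969.
Rearranging for μ₀: μ₀ = (μ_n·τ_n − τ_data·x̄)/τ₀ = (-12.5388·0.927969 − 0.891473·-12.7) / 0.036496 = -0.313911/0.036496 ≈ -8.6.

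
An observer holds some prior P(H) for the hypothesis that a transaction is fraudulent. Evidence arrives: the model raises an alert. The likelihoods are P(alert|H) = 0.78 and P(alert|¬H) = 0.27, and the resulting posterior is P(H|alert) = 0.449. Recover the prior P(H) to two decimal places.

In odds form, posterior odds = prior odds × likelihood ratio, so prior odds = posterior odds ÷ LR.
Posterior odds = 0.449/(1−0.449) = 0.8149. LR = 0.78/0.27 = 2.8889.
Prior odds = 0.8149/2.8889 = 0.2821, so P(H) = 0.2821/(1+0.2821) ≈ 0.22.

P(H) = 0.22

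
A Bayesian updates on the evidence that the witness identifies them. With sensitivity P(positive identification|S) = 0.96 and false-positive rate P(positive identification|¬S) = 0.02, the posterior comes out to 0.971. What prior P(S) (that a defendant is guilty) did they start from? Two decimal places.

In odds form, posterior odds = prior odds × likelihood ratio, so prior odds = posterior odds ÷ LR.
Posterior odds = 0.971/(1−0.971) = 33.4828. LR = 0.96/0.02 = 48.0000.
Prior odds = 33.4828/48.0000 = 0.6976, so P(S) = 0.6976/(1+0.6976) ≈ 0.41.

P(S) = 0.41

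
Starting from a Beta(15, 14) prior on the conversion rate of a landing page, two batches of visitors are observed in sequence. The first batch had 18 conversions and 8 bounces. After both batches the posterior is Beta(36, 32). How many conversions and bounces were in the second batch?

3 conversions and 10 bounces

Sequential conjugate updates are equivalent to a single update on the pooled data, so total successes = posterior α − prior α and total failures = posterior β − prior β.
Total across both batches: 36−15=21 conversions, 32−14=18 bounces.
Subtract the first batch: 21−18=3 conversions and 18−8=10 bounces.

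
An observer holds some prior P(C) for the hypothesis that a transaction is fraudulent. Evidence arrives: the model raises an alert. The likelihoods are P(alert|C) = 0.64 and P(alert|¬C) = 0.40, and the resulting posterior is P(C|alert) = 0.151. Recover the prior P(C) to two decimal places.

In odds form, posterior odds = prior odds × likelihood ratio, so prior odds = posterior odds ÷ LR.
Posterior odds = 0.151/(1−0.151) = 0.1779. LR = 0.64/0.40 = 1.6000.
Prior odds = 0.1779/1.6000 = 0.1112, so P(C) = 0.1112/(1+0.1112) ≈ 0.10.

P(C) = 0.10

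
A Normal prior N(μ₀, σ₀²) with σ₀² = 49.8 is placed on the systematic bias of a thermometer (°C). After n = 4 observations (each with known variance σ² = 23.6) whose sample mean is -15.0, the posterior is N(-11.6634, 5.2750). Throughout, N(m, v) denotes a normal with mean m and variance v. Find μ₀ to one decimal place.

The posterior mean is a precision-weighted average: μ_n = (τ₀μ₀ + τ_data·x̄)/(τ₀+τ_data), with τ₀=1/σ₀² and τ_data=n/σ².
Here τ₀ = 1/49.8 = 0.020080 and τ_data = 4/23.6 = 0.169492, so τ_n = 0.189572.
Rearranging for μ₀: μ₀ = (μ_n·τ_n − τ_data·x̄)/τ₀ = (-11.6634·0.189572 − 0.169492·-15.0) / 0.020080 = 0.331326/0.020080 ≈ 16.5.

μ₀ = 16.5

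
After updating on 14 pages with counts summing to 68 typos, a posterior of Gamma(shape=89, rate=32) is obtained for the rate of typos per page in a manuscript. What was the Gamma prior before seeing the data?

Gamma(shape=21, rate=18)

A Gamma(α, β) prior (rate parametrization) on a Poisson rate with n observations summing to S gives posterior Gamma(α+S, β+n).
So α = 89 − 68 = 21 and β = 32 − 14 = 18.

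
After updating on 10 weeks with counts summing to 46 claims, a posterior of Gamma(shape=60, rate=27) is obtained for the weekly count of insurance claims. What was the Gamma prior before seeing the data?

Gamma(shape=14, rate=17)

Gamma–Poisson conjugacy: posterior shape = α + Σxᵢ, posterior rate = β + n.
So α = 60 − 46 = 14 and β = 27 − 10 = 17.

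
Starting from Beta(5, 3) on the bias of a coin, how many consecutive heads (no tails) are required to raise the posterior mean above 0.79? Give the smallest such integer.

k = 7

After k heads and 0 tails the posterior is Beta(5+k, 3), with mean (5+k)/(5+3+k).
Set (5+k)/(8+k) > 0.79 and solve: k > (0.79·8 − 5)/(1 − 0.79) = 6.286.
The smallest integer exceeding 6.286 is 7.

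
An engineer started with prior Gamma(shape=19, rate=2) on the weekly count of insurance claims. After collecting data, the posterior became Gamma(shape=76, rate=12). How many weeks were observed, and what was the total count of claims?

n = 10 weeks with total 57 claims

A Gamma(α, β) prior (rate parametrization) on a Poisson rate with n observations summing to S gives posterior Gamma(α+S, β+n).
Matching: Σxᵢ = 76 − 19 = 57 and n = 12 − 2 = 10.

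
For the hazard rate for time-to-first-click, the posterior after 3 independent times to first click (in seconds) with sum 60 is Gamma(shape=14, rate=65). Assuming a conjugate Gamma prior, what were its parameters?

For an exponential likelihood with a Gamma(α, β) prior on the rate, n observations with total T give posterior Gamma(α+n, β+T).
So α = 14 − 3 = 11 and β = 65 − 60 = 5.

Gamma(shape=11, rate=5)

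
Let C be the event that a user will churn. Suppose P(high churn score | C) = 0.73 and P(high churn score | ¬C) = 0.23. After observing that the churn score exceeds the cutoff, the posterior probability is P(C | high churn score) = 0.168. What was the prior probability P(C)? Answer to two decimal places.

Bayes' rule in odds form gives O(C|E) = O(C)·[P(E|C)/P(E|¬C)], hence O(C) = O(C|E)/LR.
Posterior odds = 0.168/(1−0.168) = 0.2019. LR = 0.73/0.23 = 3.1739.
Prior odds = 0.2019/3.1739 = 0.0636, so P(C) = 0.0636/(1+0.0636) ≈ 0.06.

P(C) = 0.06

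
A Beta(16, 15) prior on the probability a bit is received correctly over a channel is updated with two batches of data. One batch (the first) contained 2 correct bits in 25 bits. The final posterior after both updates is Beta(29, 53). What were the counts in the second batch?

11 correct bits and 15 errors

Sequential conjugate updates are equivalent to a single update on the pooled data, so total successes = posterior α − prior α and total failures = posterior β − prior β.
Total across both batches: 29−16=13 correct bits, 53−15=38 errors.
Subtract the first batch: 13−2=11 correct bits and 38−23=15 errors.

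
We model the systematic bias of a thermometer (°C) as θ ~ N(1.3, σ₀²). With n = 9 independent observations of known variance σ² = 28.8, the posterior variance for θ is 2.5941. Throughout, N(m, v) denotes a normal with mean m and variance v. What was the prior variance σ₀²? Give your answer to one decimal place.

σ₀² = 13.7

For the Normal–Normal model with known σ², precisions add: τ_n = τ₀ + n/σ².
So 1/σ₀² = 1/2.5941 − 9/28.8 = 0.385490 − 0.312500 = 0.072990.
Hence σ₀² = 1/0.072990 ≈ 13.7.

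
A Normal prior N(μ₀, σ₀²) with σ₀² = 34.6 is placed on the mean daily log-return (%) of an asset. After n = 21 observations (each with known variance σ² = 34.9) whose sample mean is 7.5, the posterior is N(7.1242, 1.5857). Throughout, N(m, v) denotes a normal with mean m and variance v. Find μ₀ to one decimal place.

μ₀ = -0.7

With known observation variance, the Normal–Normal posterior has precision τ_n = τ₀ + n/σ² and mean μ_n = (τ₀μ₀ + (n/σ²)x̄)/τ_n.
Here τ₀ = 1/34.6 = 0.028902 and τ_data = 21/34.9 = 0.601719, so τ_n = 0.630621.
Rearranging for μ₀: μ₀ = (μ_n·τ_n − τ_data·x̄)/τ₀ = (7.1242·0.630621 − 0.601719·7.5) / 0.028902 = -0.020222/0.028902 ≈ -0.7.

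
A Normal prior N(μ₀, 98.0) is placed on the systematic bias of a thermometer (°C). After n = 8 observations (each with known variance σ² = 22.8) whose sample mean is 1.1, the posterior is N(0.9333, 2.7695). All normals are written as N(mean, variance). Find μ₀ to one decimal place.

With known observation variance, the Normal–Normal posterior has precision τ_n = τ₀ + n/σ² and mean μ_n = (τ₀μ₀ + (n/σ²)x̄)/τ_n.
Here τ₀ = 1/98.0 = 0.010204 and τ_data = 8/22.8 = 0.350877, so τ_n = 0.361081.
Rearranging for μ₀: μ₀ = (μ_n·τ_n − τ_data·x̄)/τ₀ = (0.9333·0.361081 − 0.350877·1.1) / 0.010204 = -0.048968/0.010204 ≈ -4.8.

μ₀ = -4.8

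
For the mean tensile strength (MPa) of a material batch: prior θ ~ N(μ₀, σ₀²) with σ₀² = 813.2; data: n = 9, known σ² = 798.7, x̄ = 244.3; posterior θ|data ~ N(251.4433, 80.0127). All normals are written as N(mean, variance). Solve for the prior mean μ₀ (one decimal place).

μ₀ = 316.9

With known observation variance, the Normal–Normal posterior has precision τ_n = τ₀ + n/σ² and mean μ_n = (τ₀μ₀ + (n/σ²)x̄)/τ_n.
Here τ₀ = 1/813.2 = 0.001230 and τ_data = 9/798.7 = 0.011268, so τ_n = 0.012498.
Rearranging for μ₀: μ₀ = (μ_n·τ_n − τ_data·x̄)/τ₀ = (251.4433·0.012498 − 0.011268·244.3) / 0.001230 = 0.389766/0.001230 ≈ 316.9.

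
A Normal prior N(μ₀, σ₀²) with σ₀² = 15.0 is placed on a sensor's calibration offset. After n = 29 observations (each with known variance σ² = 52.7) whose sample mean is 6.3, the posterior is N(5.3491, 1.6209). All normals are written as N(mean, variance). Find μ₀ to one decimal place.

μ₀ = -2.5

The posterior mean is a precision-weighted average: μ_n = (τ₀μ₀ + τ_data·x̄)/(τ₀+τ_data), with τ₀=1/σ₀² and τ_data=n/σ².
Here τ₀ = 1/15.0 = 0.066667 and τ_data = 29/52.7 = 0.550285, so τ_n = 0.616952.
Rearranging for μ₀: μ₀ = (μ_n·τ_n − τ_data·x̄)/τ₀ = (5.3491·0.616952 − 0.550285·6.3) / 0.066667 = -0.166658/0.066667 ≈ -2.5.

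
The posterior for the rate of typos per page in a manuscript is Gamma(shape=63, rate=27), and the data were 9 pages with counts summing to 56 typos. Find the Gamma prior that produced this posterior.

Gamma(shape=7, rate=18)

A Gamma(α, β) prior (rate parametrization) on a Poisson rate with n observations summing to S gives posterior Gamma(α+S, β+n).
So α = 63 − 56 = 7 and β = 27 − 9 = 18.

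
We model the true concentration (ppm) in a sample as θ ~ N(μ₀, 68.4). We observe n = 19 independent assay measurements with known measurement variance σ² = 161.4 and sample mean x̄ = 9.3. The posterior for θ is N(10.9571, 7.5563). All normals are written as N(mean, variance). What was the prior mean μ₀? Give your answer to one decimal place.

The posterior mean is a precision-weighted average: μ_n = (τ₀μ₀ + τ_data·x̄)/(τ₀+τ_data), with τ₀=1/σ₀² and τ_data=n/σ².
Here τ₀ = 1/68.4 = 0.014620 and τ_data = 19/161.4 = 0.117720, so τ_n = 0.132340.
Rearranging for μ₀: μ₀ = (μ_n·τ_n − τ_data·x̄)/τ₀ = (10.9571·0.132340 − 0.117720·9.3) / 0.014620 = 0.355267/0.014620 ≈ 24.3.

μ₀ = 24.3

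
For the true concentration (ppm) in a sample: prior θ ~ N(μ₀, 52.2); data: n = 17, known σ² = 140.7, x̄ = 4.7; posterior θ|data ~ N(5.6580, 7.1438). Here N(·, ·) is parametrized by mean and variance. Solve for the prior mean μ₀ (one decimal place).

μ₀ = 11.7

With known observation variance, the Normal–Normal posterior has precision τ_n = τ₀ + n/σ² and mean μ_n = (τ₀μ₀ + (n/σ²)x̄)/τ_n.
Here τ₀ = 1/52.2 = 0.019157 and τ_data = 17/140.7 = 0.120824, so τ_n = 0.139981.
Rearranging for μ₀: μ₀ = (μ_n·τ_n − τ_data·x̄)/τ₀ = (5.6580·0.139981 − 0.120824·4.7) / 0.019157 = 0.224140/0.019157 ≈ 11.7.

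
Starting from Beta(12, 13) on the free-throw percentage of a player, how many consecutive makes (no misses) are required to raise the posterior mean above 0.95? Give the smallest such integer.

After k makes and 0 misses the posterior is Beta(12+k, 13), with mean (12+k)/(12+13+k).
Set (12+k)/(25+k) > 0.95 and solve: k > (0.95·25 − 12)/(1 − 0.95) = 235.000.
The smallest integer exceeding 235.000 is 236.

k = 236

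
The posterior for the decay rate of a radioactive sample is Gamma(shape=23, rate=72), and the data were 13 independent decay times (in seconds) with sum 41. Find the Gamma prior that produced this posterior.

Gamma–exponential conjugacy: posterior shape = α + n, posterior rate = β + Σtᵢ.
So α = 23 − 13 = 10 and β = 72 − 41 = 31.

Gamma(shape=10, rate=31)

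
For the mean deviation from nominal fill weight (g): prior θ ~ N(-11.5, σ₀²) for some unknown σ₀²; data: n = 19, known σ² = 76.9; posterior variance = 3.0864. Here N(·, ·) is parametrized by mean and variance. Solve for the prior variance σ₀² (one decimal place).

For the Normal–Normal model with known σ², precisions add: τ_n = τ₀ + n/σ².
So 1/σ₀² = 1/3.0864 − 19/76.9 = 0.324002 − 0.247074 = 0.076928.
Hence σ₀² = 1/0.076928 ≈ 13.0.

σ₀² = 13.0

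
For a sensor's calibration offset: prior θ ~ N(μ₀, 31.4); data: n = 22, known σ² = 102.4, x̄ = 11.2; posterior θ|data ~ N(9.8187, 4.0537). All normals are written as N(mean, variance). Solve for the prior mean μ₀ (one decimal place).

The posterior mean is a precision-weighted average: μ_n = (τ₀μ₀ + τ_data·x̄)/(τ₀+τ_data), with τ₀=1/σ₀² and τ_data=n/σ².
Here τ₀ = 1/31.4 = 0.031847 and τ_data = 22/102.4 = 0.214844, so τ_n = 0.246691.
Rearranging for μ₀: μ₀ = (μ_n·τ_n − τ_data·x̄)/τ₀ = (9.8187·0.246691 − 0.214844·11.2) / 0.031847 = 0.015932/0.031847 ≈ 0.5.

μ₀ = 0.5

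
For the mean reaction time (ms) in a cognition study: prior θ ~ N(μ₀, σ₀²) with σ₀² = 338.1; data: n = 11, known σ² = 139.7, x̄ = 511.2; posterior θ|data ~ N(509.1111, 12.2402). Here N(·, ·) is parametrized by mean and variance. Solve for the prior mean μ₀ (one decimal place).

The posterior mean is a precision-weighted average: μ_n = (τ₀μ₀ + τ_data·x̄)/(τ₀+τ_data), with τ₀=1/σ₀² and τ_data=n/σ².
Here τ₀ = 1/338.1 = 0.002958 and τ_data = 11/139.7 = 0.078740, so τ_n = 0.081698.
Rearranging for μ₀: μ₀ = (μ_n·τ_n − τ_data·x̄)/τ₀ = (509.1111·0.081698 − 0.078740·511.2) / 0.002958 = 1.341471/0.002958 ≈ 453.5.

μ₀ = 453.5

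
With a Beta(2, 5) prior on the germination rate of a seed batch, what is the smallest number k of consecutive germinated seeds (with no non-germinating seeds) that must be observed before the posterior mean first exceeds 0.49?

After k germinated seeds and 0 non-germinating seeds the posterior is Beta(2+k, 5), with mean (2+k)/(2+5+k).
Set (2+k)/(7+k) > 0.49 and solve: k > (0.49·7 − 2)/(1 − 0.49) = 2.804.
The smallest integer exceeding 2.804 is 3, and checking k=3: (5)/(10) = 0.5000 > 0.49.

k = 3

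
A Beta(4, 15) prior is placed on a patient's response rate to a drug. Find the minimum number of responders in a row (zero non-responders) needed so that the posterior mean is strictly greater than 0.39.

k = 6

After k responders and 0 non-responders the posterior is Beta(4+k, 15), with mean (4+k)/(4+15+k).
Set (4+k)/(19+k) > 0.39 and solve: k > (0.39·19 − 4)/(1 − 0.39) = 5.590.
The smallest integer exceeding 5.590 is 6.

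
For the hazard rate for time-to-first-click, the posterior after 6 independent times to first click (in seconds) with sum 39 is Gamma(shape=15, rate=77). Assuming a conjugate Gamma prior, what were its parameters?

For an exponential likelihood with a Gamma(α, β) prior on the rate, n observations with total T give posterior Gamma(α+n, β+T).
So α = 15 − 6 = 9 and β = 77 − 39 = 38.

Gamma(shape=9, rate=38)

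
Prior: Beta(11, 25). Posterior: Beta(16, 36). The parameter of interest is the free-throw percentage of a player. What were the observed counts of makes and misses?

A Beta(α, β) prior with s successes and f failures in binomial data gives a Beta(α+s, β+f) posterior.
Match parameters: s=16−11=5, f=36−25=11.

5 makes and 11 misses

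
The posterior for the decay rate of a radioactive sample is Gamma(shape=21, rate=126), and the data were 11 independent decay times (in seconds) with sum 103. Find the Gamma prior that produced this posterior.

Gamma(shape=10, rate=23)

For an exponential likelihood with a Gamma(α, β) prior on the rate, n observations with total T give posterior Gamma(α+n, β+T).
So α = 21 − 11 = 10 and β = 126 − 103 = 23.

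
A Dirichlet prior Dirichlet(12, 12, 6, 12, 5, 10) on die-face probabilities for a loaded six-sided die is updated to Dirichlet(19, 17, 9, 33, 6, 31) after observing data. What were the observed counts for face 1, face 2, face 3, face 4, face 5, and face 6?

counts (7, 5, 3, 21, 1, 21)

For a Dirichlet(α) prior with multinomial counts c, the posterior is Dirichlet(α + c) componentwise.
Counts are posterior − prior componentwise: 19−12=7, 17−12=5, 9−6=3, 33−12=21, 6−5=1, 31−10=21.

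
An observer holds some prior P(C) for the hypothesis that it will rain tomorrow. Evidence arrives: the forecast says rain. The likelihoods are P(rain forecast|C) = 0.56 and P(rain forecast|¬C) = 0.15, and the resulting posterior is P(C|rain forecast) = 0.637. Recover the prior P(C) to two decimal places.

P(C) = 0.32

Bayes' rule in odds form gives O(C|E) = O(C)·[P(E|C)/P(E|¬C)], hence O(C) = O(C|E)/LR.
Posterior odds = 0.637/(1−0.637) = 1.7548. LR = 0.56/0.15 = 3.7333.
Prior odds = 1.7548/3.7333 = 0.4700, so P(C) = 0.4700/(1+0.4700) ≈ 0.32.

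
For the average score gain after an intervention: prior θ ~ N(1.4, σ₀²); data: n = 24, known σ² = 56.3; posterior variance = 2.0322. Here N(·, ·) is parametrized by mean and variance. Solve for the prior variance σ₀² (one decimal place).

σ₀² = 15.2

Posterior precision equals prior precision plus data precision: 1/σ_n² = 1/σ₀² + n/σ².
So 1/σ₀² = 1/2.0322 − 24/56.3 = 0.492078 − 0.426288 = 0.065790.
Hence σ₀² = 1/0.065790 ≈ 15.2.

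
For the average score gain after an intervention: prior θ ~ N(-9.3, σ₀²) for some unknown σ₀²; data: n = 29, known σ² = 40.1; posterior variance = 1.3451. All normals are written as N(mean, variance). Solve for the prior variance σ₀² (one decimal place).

σ₀² = 49.4

For the Normal–Normal model with known σ², precisions add: τ_n = τ₀ + n/σ².
So 1/σ₀² = 1/1.3451 − 29/40.1 = 0.743439 − 0.723192 = 0.020247.
Hence σ₀² = 1/0.020247 ≈ 49.4.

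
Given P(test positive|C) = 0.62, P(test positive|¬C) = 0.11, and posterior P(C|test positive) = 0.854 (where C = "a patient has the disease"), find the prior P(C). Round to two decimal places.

P(C) = 0.51

In odds form, posterior odds = prior odds × likelihood ratio, so prior odds = posterior odds ÷ LR.
Posterior odds = 0.854/(1−0.854) = 5.8493. LR = 0.62/0.11 = 5.6364.
Prior odds = 5.8493/5.6364 = 1.0378, so P(C) = 1.0378/(1+1.0378) ≈ 0.51.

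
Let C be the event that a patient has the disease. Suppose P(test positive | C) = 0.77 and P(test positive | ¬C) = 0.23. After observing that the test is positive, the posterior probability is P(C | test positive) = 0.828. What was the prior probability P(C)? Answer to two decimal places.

P(C) = 0.59

Bayes' rule in odds form gives O(C|E) = O(C)·[P(E|C)/P(E|¬C)], hence O(C) = O(C|E)/LR.
Posterior odds = 0.828/(1−0.828) = 4.8140. LR = 0.77/0.23 = 3.3478.
Prior odds = 4.8140/3.3478 = 1.4380, so P(C) = 1.4380/(1+1.4380) ≈ 0.59.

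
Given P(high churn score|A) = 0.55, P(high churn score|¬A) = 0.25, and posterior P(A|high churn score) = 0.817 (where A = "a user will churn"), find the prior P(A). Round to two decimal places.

P(A) = 0.67

In odds form, posterior odds = prior odds × likelihood ratio, so prior odds = posterior odds ÷ LR.
Posterior odds = 0.817/(1−0.817) = 4.4645. LR = 0.55/0.25 = 2.2000.
Prior odds = 4.4645/2.2000 = 2.0293, so P(A) = 2.0293/(1+2.0293) ≈ 0.67.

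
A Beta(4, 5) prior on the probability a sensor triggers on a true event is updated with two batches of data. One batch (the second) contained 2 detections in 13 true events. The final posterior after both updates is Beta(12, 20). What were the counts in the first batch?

Because Beta–binomial updating is additive in the counts, the combined data contributed (α_post−α_prior, β_post−β_prior) successes and failures.
Total across both batches: 12−4=8 detections, 20−5=15 misses.
Subtract the second batch: 8−2=6 detections and 15−11=4 misses.

6 detections and 4 misses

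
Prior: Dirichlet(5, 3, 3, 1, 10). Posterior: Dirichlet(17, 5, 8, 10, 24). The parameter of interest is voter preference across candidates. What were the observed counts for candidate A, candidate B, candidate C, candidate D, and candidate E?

For a Dirichlet(α) prior with multinomial counts c, the posterior is Dirichlet(α + c) componentwise.
Counts are posterior − prior componentwise: 17−5=12, 5−3=2, 8−3=5, 10−1=9, 24−10=14.

counts (12, 2, 5, 9, 14)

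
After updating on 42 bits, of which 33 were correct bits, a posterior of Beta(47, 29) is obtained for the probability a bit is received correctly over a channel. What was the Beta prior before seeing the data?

Under Beta–binomial conjugacy the posterior parameters are (a+s, b+f).
So a = 47 − 33 = 14 and b = 29 − 9 = 20.

Beta(14, 20)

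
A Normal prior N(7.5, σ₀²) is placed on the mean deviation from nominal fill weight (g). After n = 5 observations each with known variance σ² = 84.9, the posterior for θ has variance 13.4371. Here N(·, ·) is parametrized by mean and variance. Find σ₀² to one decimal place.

For the Normal–Normal model with known σ², precisions add: τ_n = τ₀ + n/σ².
So 1/σ₀² = 1/13.4371 − 5/84.9 = 0.074421 − 0.058893 = 0.015528.
Hence σ₀² = 1/0.015528 ≈ 64.4.

σ₀² = 64.4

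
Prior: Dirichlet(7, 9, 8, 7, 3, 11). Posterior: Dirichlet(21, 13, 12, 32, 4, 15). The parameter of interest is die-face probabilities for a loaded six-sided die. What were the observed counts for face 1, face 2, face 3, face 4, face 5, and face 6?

counts (14, 4, 4, 25, 1, 4)

For a Dirichlet(α) prior with multinomial counts c, the posterior is Dirichlet(α + c) componentwise.
Counts are posterior − prior componentwise: 21−7=14, 13−9=4, 12−8=4, 32−7=25, 4−3=1, 15−11=4.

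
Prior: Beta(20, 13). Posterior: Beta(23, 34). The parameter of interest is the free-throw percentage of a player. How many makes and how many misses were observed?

A Beta(α, β) prior with s successes and f failures in binomial data gives a Beta(α+s, β+f) posterior.
Match parameters: s=23−20=3, f=34−13=21.

3 makes and 21 misses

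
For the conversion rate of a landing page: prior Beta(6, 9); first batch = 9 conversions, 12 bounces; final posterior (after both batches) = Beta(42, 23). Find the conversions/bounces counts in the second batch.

27 conversions and 2 bounces

Because Beta–binomial updating is additive in the counts, the combined data contributed (α_post−α_prior, β_post−β_prior) successes and failures.
Total across both batches: 42−6=36 conversions, 23−9=14 bounces.
Subtract the first batch: 36−9=27 conversions and 14−12=2 bounces.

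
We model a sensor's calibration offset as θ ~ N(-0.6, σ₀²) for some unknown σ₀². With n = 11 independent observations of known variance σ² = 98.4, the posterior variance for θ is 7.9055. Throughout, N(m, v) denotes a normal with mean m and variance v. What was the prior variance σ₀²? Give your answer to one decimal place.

σ₀² = 68.0

For the Normal–Normal model with known σ², precisions add: τ_n = τ₀ + n/σ².
So 1/σ₀² = 1/7.9055 − 11/98.4 = 0.126494 − 0.111789 = 0.014705.
Hence σ₀² = 1/0.014705 ≈ 68.0.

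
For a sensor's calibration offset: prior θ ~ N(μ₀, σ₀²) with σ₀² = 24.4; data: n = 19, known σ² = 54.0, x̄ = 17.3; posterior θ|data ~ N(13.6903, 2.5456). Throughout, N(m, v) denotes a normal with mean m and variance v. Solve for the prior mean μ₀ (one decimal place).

With known observation variance, the Normal–Normal posterior has precision τ_n = τ₀ + n/σ² and mean μ_n = (τ₀μ₀ + (n/σ²)x̄)/τ_n.
Here τ₀ = 1/24.4 = 0.040984 and τ_data = 19/54.0 = 0.351852, so τ_n = 0.392836.
Rearranging for μ₀: μ₀ = (μ_n·τ_n − τ_data·x̄)/τ₀ = (13.6903·0.392836 − 0.351852·17.3) / 0.040984 = -0.708997/0.040984 ≈ -17.3.

μ₀ = -17.3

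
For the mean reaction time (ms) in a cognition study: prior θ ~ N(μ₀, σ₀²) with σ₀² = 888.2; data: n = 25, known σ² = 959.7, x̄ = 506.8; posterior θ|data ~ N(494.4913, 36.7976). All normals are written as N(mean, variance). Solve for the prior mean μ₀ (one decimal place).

With known observation variance, the Normal–Normal posterior has precision τ_n = τ₀ + n/σ² and mean μ_n = (τ₀μ₀ + (n/σ²)x̄)/τ_n.
Here τ₀ = 1/888.2 = 0.001126 and τ_data = 25/959.7 = 0.026050, so τ_n = 0.027176.
Rearranging for μ₀: μ₀ = (μ_n·τ_n − τ_data·x̄)/τ₀ = (494.4913·0.027176 − 0.026050·506.8) / 0.001126 = 0.236156/0.001126 ≈ 209.7.

μ₀ = 209.7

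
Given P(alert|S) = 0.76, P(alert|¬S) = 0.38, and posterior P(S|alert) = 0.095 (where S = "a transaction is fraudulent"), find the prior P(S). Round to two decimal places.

P(S) = 0.05

In odds form, posterior odds = prior odds × likelihood ratio, so prior odds = posterior odds ÷ LR.
Posterior odds = 0.095/(1−0.095) = 0.1050. LR = 0.76/0.38 = 2.0000.
Prior odds = 0.1050/2.0000 = 0.0525, so P(S) = 0.0525/(1+0.0525) ≈ 0.05.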